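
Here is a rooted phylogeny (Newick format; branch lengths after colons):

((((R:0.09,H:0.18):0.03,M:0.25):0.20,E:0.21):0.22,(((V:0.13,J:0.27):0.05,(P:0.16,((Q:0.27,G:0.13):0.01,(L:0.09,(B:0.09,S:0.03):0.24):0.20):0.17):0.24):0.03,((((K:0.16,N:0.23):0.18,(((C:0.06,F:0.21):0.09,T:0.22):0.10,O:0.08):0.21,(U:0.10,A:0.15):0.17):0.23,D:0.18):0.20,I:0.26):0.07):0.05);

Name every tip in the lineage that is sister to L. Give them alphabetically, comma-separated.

B, S

L attaches to the tree at the node subtending (L,(B,S)).
The other lineage descending from that same node — the sister group — is (B,S); its 2 tips in alphabetical order are the answer.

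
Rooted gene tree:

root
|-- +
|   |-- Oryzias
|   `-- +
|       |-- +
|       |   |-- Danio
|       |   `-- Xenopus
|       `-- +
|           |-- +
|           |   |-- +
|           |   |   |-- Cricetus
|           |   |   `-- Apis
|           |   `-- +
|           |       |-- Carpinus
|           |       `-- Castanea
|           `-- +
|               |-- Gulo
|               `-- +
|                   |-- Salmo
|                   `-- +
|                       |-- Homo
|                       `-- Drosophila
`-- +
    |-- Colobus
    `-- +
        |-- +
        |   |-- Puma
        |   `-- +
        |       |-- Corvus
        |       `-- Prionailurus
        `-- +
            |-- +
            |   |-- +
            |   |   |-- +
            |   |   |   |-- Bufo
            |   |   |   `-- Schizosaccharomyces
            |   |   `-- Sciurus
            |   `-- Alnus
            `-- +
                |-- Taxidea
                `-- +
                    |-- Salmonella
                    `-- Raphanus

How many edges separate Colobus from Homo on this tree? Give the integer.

The MRCA of Colobus and Homo is the root of the tree.
From Colobus up to that node: 2 branches. From Homo up to the same node: 7 branches. Total: 2 + 7 = 9.

9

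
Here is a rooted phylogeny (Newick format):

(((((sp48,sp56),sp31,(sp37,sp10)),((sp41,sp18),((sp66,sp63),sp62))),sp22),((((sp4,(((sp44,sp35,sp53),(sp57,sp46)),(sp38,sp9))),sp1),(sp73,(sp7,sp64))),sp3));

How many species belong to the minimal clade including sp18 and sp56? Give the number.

10

The MRCA of sp18 and sp56 is the node subtending (((sp48,sp56),sp31,(sp37,sp10)),((sp41,sp18),((sp66,sp63),sp62))).
That clade contains 10 terminal taxa: sp10, sp18, sp31, sp37, sp41, sp48, sp56, sp62, sp63, sp66.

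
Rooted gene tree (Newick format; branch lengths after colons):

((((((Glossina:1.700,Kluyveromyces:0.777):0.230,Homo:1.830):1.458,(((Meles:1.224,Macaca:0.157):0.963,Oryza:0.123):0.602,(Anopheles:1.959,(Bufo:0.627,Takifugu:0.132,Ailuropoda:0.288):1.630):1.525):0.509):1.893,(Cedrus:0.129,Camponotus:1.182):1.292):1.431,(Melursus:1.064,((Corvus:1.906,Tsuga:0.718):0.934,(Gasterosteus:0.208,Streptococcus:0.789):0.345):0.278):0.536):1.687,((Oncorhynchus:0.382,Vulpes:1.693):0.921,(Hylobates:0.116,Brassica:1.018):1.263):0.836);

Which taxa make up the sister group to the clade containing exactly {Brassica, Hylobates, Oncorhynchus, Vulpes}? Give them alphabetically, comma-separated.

The clade containing exactly {Brassica, Hylobates, Oncorhynchus, Vulpes} attaches directly to the root of the tree.
The other lineage descending from that same node — the sister group — is (((((Glossina,Kluyveromyces),Homo),(((Meles,Macaca),Oryza),(Anopheles,(Bufo,Takifugu,Ailuropoda)))),(Cedrus,Camponotus)),(Melursus,((Corvus,Tsuga),(Gasterosteus,Streptococcus)))); its 17 tips in alphabetical order are the answer.

Ailuropoda, Anopheles, Bufo, Camponotus, Cedrus, Corvus, Gasterosteus, Glossina, Homo, Kluyveromyces, Macaca, Meles, Melursus, Oryza, Streptococcus, Takifugu, Tsuga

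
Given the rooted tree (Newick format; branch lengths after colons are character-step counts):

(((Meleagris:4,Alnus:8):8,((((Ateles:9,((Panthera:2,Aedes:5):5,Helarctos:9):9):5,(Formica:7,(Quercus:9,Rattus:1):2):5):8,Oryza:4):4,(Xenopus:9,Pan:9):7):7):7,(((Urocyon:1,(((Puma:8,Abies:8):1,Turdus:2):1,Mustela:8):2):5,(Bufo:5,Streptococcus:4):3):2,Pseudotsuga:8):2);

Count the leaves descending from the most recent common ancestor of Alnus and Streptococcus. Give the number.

The MRCA of Alnus and Streptococcus is the root, so the clade is the entire tree.
That clade contains 20 terminal taxa: Abies, Aedes, Alnus, Ateles, Bufo, Formica, Helarctos, Meleagris, Mustela, Oryza, Pan, Panthera, Pseudotsuga, Puma, Quercus, Rattus, Streptococcus, Turdus, Urocyon, Xenopus.

20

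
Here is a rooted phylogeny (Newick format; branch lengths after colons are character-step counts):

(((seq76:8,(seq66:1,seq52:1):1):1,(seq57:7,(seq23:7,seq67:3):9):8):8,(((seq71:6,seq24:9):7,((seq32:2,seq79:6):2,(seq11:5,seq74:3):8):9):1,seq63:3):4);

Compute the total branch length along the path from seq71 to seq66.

The path runs seq71 → … → MRCA → … → seq66; the MRCA is the root of the tree.
Branch lengths along that path: 6 + 7 + 1 + 4 + 8 + 1 + 1 + 1 = 29.

29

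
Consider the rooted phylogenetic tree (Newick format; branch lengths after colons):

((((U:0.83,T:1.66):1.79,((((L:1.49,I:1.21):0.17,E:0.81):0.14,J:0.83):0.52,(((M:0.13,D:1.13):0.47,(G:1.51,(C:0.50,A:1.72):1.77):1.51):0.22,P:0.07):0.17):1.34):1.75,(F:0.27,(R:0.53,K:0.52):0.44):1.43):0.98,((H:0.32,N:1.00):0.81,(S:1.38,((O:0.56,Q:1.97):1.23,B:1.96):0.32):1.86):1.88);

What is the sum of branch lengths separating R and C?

9.66

The path runs R → … → MRCA → … → C; the MRCA is the node subtending (((U,T),((((L,I),E),J),(((M,D),(G,(C,A))),P))),(F,(R,K))).
Branch lengths along that path: 0.53 + 0.44 + 1.43 + 1.75 + 1.34 + 0.17 + 0.22 + 1.51 + 1.77 + 0.50 = 9.66.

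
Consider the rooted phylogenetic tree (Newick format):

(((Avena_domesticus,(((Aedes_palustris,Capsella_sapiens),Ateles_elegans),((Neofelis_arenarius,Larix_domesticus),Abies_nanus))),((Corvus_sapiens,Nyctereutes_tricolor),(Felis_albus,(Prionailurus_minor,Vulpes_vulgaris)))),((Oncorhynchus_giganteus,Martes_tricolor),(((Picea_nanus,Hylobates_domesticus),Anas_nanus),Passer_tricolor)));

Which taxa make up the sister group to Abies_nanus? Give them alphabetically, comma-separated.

Abies_nanus attaches to the tree at the node subtending ((Neofelis_arenarius,Larix_domesticus),Abies_nanus).
The other lineage descending from that same node — the sister group — is (Neofelis_arenarius,Larix_domesticus); its 2 tips in alphabetical order are the answer.

Larix_domesticus, Neofelis_arenarius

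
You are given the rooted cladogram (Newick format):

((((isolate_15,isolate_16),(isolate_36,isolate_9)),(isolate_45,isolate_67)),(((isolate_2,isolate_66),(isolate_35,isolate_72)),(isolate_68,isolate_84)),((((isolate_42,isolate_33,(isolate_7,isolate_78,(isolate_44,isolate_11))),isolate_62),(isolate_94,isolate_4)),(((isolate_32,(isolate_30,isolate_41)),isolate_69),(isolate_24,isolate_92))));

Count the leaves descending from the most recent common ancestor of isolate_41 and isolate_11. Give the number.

15

The MRCA of isolate_41 and isolate_11 is the node subtending ((((isolate_42,isolate_33,(isolate_7,isolate_78,(isolate_44,isolate_11))),isolate_62),(isolate_94,isolate_4)),(((isolate_32,(isolate_30,isolate_41)),isolate_69),(isolate_24,isolate_92))).
That clade contains 15 terminal taxa: isolate_11, isolate_24, isolate_30, isolate_32, isolate_33, isolate_4, isolate_41, isolate_42, isolate_44, isolate_62, isolate_69, isolate_7, isolate_78, isolate_92, isolate_94.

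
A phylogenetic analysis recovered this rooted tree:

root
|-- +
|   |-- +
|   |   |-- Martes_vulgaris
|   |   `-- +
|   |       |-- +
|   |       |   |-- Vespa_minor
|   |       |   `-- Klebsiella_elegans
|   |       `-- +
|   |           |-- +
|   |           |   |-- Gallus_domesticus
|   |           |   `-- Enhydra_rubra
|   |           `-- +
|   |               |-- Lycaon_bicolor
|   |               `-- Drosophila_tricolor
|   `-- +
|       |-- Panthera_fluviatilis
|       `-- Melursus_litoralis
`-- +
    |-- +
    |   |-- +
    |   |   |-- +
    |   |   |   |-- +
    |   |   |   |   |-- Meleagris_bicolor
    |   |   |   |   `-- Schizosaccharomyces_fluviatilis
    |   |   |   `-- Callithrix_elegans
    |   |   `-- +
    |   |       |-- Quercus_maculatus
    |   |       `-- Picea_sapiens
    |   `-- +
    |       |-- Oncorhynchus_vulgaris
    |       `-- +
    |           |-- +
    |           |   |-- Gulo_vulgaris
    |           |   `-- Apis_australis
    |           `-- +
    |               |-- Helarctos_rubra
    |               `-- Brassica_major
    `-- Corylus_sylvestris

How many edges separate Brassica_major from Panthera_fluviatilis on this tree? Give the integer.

9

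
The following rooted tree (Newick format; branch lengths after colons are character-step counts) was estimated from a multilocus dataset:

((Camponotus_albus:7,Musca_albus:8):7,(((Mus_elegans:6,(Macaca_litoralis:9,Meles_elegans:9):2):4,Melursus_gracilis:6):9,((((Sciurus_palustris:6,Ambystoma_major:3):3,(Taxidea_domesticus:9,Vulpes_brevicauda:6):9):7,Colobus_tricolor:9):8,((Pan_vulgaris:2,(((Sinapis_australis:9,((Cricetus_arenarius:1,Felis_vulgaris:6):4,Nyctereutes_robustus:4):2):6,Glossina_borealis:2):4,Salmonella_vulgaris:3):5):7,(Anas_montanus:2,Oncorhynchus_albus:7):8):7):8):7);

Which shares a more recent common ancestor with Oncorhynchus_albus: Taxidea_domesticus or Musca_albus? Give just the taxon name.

Taxidea_domesticus

The MRCA of Oncorhynchus_albus and Taxidea_domesticus subtends ((((Sciurus_palustris,Ambystoma_major),(Taxidea_domesticus,Vulpes_brevicauda)),Colobus_tricolor),((Pan_vulgaris,(((Sinapis_australis,((Cricetus_arenarius,Felis_vulgaris),Nyctereutes_robustus)),Glossina_borealis),Salmonella_vulgaris)),(Anas_montanus,Oncorhynchus_albus))) (14 taxa).
The MRCA of Oncorhynchus_albus and Musca_albus is the root, subtending the entire tree (20 taxa).
The first is nested inside the second, so Oncorhynchus_albus shares a more recent common ancestor with Taxidea_domesticus.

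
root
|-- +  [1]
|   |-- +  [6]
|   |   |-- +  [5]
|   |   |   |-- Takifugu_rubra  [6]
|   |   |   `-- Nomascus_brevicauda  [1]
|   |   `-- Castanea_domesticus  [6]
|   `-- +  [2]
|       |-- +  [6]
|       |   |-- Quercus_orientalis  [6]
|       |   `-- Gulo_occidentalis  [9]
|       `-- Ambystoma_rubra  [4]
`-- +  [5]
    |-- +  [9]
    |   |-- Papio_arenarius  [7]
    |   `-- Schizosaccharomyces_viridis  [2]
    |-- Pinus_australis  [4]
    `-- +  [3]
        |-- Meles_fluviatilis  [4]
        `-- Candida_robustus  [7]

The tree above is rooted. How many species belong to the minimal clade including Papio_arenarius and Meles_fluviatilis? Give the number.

The MRCA of Papio_arenarius and Meles_fluviatilis is the node subtending ((Papio_arenarius,Schizosaccharomyces_viridis),Pinus_australis,(Meles_fluviatilis,Candida_robustus)).
That clade contains 5 terminal taxa: Candida_robustus, Meles_fluviatilis, Papio_arenarius, Pinus_australis, Schizosaccharomyces_viridis.

5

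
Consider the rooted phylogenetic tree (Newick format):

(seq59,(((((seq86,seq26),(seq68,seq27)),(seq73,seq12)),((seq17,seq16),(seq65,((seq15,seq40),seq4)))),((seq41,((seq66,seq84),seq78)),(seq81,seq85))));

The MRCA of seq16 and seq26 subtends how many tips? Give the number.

12

The MRCA of seq16 and seq26 is the node subtending ((((seq86,seq26),(seq68,seq27)),(seq73,seq12)),((seq17,seq16),(seq65,((seq15,seq40),seq4)))).
That clade contains 12 terminal taxa: seq12, seq15, seq16, seq17, seq26, seq27, seq4, seq40, seq65, seq68, seq73, seq86.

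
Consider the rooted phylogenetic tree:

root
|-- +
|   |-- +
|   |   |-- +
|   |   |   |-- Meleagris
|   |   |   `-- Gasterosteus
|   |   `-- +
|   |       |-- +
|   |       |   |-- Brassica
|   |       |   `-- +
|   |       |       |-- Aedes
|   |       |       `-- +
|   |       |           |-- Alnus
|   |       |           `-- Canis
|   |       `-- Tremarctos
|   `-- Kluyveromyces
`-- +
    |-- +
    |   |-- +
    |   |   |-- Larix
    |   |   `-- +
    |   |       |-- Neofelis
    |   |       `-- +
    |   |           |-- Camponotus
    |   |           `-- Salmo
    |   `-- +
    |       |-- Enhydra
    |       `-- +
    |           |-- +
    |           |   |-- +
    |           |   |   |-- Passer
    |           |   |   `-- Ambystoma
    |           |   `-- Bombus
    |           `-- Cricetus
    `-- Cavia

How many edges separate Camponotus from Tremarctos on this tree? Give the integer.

10

The MRCA of Camponotus and Tremarctos is the root of the tree.
From Camponotus up to that node: 6 branches. From Tremarctos up to the same node: 4 branches. Total: 6 + 4 = 10.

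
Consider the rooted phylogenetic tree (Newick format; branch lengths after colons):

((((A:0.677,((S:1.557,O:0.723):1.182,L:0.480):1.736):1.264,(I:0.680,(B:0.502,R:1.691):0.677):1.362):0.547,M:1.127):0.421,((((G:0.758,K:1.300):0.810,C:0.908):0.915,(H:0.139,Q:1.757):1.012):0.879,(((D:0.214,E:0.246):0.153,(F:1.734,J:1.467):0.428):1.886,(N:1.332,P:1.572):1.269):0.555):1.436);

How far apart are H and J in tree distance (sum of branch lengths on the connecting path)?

The path runs H → … → MRCA → … → J; the MRCA is the node subtending ((((G,K),C),(H,Q)),(((D,E),(F,J)),(N,P))).
Branch lengths along that path: 0.139 + 1.012 + 0.879 + 0.555 + 1.886 + 0.428 + 1.467 = 6.366.

6.366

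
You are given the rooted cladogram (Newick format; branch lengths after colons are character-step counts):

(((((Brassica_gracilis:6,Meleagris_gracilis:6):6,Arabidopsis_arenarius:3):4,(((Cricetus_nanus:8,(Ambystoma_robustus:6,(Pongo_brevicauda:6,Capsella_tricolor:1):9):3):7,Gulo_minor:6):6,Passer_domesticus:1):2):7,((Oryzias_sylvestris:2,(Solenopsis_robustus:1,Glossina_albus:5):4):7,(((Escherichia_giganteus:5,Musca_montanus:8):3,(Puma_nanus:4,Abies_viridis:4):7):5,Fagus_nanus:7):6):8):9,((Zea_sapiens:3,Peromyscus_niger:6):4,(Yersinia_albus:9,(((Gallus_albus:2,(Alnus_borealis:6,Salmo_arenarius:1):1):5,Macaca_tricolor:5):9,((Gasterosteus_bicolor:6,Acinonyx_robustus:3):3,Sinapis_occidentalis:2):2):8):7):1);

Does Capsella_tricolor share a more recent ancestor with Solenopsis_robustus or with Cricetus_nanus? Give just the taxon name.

Cricetus_nanus

The MRCA of Capsella_tricolor and Cricetus_nanus subtends (Cricetus_nanus,(Ambystoma_robustus,(Pongo_brevicauda,Capsella_tricolor))) (4 taxa).
The MRCA of Capsella_tricolor and Solenopsis_robustus subtends ((((Brassica_gracilis,Meleagris_gracilis),Arabidopsis_arenarius),(((Cricetus_nanus,(Ambystoma_robustus,(Pongo_brevicauda,Capsella_tricolor))),Gulo_minor),Passer_domesticus)),((Oryzias_sylvestris,(Solenopsis_robustus,Glossina_albus)),(((Escherichia_giganteus,Musca_montanus),(Puma_nanus,Abies_viridis)),Fagus_nanus))) (17 taxa).
The first is nested inside the second, so Capsella_tricolor shares a more recent common ancestor with Cricetus_nanus.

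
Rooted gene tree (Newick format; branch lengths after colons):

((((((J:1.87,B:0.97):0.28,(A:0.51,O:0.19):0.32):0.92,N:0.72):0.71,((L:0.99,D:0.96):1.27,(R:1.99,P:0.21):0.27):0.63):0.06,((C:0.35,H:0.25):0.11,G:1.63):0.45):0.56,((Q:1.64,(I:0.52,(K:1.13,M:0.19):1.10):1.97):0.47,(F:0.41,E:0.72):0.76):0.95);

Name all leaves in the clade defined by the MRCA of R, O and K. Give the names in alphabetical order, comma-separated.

Tracing R: it sits inside (R,P).
Tracing O: it sits inside (A,O).
Tracing K: it sits inside (K,M).
The smallest clade enclosing all 3 is the whole tree (their MRCA is the root), so the answer is all 18 tips in alphabetical order.

A, B, C, D, E, F, G, H, I, J, K, L, M, N, O, P, Q, R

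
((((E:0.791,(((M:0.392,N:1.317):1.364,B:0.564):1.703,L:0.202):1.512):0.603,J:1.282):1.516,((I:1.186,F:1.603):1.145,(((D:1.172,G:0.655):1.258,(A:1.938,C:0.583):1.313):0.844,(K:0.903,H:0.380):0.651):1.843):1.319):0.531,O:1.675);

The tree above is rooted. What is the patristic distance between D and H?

4.305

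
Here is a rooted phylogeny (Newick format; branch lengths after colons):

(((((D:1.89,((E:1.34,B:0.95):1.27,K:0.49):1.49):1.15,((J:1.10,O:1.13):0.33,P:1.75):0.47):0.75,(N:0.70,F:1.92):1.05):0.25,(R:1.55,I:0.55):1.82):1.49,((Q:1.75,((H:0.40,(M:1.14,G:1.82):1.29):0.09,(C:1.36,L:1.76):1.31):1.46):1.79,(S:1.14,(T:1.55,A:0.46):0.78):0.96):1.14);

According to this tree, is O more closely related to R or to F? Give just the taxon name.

F

The MRCA of O and F subtends (((D,((E,B),K)),((J,O),P)),(N,F)) (9 taxa).
The MRCA of O and R subtends ((((D,((E,B),K)),((J,O),P)),(N,F)),(R,I)) (11 taxa).
The first is nested inside the second, so O shares a more recent common ancestor with F.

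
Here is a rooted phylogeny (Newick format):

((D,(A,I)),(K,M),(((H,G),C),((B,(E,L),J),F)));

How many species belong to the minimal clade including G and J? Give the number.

8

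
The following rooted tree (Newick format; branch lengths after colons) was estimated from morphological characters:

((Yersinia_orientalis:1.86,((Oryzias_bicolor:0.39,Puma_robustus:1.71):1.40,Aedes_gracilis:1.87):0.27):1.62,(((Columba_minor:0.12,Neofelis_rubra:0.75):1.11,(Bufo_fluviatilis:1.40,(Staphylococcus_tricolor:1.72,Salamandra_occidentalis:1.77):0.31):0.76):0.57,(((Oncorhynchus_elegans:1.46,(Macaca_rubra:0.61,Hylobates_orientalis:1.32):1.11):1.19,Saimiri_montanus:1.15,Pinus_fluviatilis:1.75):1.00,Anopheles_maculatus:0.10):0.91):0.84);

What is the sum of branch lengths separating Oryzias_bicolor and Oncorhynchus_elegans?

9.08

The path runs Oryzias_bicolor → … → MRCA → … → Oncorhynchus_elegans; the MRCA is the root of the tree.
Branch lengths along that path: 0.39 + 1.40 + 0.27 + 1.62 + 0.84 + 0.91 + 1.00 + 1.19 + 1.46 = 9.08.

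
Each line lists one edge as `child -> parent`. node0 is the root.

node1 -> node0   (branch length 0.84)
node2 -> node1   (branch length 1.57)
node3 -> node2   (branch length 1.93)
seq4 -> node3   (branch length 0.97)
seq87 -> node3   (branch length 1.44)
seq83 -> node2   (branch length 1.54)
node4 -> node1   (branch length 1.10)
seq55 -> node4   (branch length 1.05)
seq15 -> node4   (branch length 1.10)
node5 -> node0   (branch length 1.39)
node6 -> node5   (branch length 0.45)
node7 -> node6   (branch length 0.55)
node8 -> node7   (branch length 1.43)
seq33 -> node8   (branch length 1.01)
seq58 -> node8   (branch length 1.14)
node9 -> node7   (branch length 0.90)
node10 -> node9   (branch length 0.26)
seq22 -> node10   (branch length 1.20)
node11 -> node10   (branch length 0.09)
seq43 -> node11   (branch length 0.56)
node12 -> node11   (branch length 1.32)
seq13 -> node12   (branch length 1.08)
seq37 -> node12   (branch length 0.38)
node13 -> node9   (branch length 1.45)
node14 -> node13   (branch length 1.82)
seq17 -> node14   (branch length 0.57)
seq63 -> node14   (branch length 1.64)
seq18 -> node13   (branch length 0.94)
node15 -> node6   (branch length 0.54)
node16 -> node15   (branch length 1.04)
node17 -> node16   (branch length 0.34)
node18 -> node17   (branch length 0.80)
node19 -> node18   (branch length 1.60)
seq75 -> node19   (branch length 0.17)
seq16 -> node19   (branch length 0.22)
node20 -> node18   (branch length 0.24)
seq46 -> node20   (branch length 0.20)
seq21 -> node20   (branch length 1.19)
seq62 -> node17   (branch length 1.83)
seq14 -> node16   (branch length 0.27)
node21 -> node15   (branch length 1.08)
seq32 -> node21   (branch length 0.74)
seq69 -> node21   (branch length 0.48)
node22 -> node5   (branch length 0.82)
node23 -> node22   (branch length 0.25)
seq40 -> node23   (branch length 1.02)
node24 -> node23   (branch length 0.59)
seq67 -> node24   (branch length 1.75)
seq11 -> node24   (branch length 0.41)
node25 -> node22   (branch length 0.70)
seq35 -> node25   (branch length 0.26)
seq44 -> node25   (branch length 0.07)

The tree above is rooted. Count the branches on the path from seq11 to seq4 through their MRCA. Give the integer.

9

The MRCA of seq11 and seq4 is the root of the tree.
From seq11 up to that node: 5 branches. From seq4 up to the same node: 4 branches. Total: 5 + 4 = 9.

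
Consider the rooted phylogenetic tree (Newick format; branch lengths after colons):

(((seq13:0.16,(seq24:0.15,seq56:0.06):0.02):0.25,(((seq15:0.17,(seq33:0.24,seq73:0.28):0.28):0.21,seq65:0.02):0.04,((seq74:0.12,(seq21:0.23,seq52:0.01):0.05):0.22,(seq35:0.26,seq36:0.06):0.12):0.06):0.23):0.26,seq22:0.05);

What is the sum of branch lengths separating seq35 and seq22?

The path runs seq35 → … → MRCA → … → seq22; the MRCA is the root of the tree.
Branch lengths along that path: 0.26 + 0.12 + 0.06 + 0.23 + 0.26 + 0.05 = 0.98.

0.98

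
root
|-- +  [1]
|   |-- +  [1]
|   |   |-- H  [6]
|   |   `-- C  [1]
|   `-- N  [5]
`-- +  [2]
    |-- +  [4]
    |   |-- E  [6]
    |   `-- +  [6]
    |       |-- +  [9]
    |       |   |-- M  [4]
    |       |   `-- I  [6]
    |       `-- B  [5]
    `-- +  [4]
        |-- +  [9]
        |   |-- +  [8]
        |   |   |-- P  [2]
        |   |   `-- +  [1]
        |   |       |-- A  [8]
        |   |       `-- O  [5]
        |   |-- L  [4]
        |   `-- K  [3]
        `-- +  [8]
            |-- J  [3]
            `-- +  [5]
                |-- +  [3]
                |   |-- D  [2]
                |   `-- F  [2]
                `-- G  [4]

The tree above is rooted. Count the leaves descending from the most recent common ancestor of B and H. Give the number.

16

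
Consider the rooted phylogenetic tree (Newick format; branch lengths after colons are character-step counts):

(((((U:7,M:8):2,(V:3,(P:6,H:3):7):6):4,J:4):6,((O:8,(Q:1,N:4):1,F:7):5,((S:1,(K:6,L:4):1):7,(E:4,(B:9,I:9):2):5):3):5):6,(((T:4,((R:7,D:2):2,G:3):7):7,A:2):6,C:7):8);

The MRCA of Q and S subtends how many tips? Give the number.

10

The MRCA of Q and S is the node subtending ((O,(Q,N),F),((S,(K,L)),(E,(B,I)))).
That clade contains 10 terminal taxa: B, E, F, I, K, L, N, O, Q, S.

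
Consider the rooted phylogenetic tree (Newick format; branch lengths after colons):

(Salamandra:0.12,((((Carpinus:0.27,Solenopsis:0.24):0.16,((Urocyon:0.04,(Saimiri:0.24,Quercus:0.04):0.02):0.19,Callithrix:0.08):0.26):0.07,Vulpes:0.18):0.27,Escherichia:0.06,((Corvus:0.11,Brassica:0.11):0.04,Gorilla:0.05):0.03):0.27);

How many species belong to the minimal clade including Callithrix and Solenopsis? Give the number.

The MRCA of Callithrix and Solenopsis is the node subtending ((Carpinus,Solenopsis),((Urocyon,(Saimiri,Quercus)),Callithrix)).
That clade contains 6 terminal taxa: Callithrix, Carpinus, Quercus, Saimiri, Solenopsis, Urocyon.

6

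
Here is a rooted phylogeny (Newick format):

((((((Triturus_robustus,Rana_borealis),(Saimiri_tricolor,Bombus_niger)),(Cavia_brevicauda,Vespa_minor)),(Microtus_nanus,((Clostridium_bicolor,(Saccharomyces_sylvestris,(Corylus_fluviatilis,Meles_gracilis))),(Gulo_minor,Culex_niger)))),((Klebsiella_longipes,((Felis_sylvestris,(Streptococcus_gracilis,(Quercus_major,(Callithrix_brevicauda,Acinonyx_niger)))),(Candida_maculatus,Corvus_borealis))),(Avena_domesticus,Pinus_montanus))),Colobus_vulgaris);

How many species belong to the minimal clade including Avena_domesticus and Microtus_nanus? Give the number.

23

The MRCA of Avena_domesticus and Microtus_nanus is the node subtending (((((Triturus_robustus,Rana_borealis),(Saimiri_tricolor,Bombus_niger)),(Cavia_brevicauda,Vespa_minor)),(Microtus_nanus,((Clostridium_bicolor,(Saccharomyces_sylvestris,(Corylus_fluviatilis,Meles_gracilis))),(Gulo_minor,Culex_niger)))),((Klebsiella_longipes,((Felis_sylvestris,(Streptococcus_gracilis,(Quercus_major,(Callithrix_brevicauda,Acinonyx_niger)))),(Candida_maculatus,Corvus_borealis))),(Avena_domesticus,Pinus_montanus))).
That clade contains 23 terminal taxa: Acinonyx_niger, Avena_domesticus, Bombus_niger, Callithrix_brevicauda, Candida_maculatus, Cavia_brevicauda, Clostridium_bicolor, Corvus_borealis, Corylus_fluviatilis, Culex_niger, Felis_sylvestris, Gulo_minor, Klebsiella_longipes, Meles_gracilis, Microtus_nanus, Pinus_montanus, Quercus_major, Rana_borealis, Saccharomyces_sylvestris, Saimiri_tricolor, Streptococcus_gracilis, Triturus_robustus, Vespa_minor.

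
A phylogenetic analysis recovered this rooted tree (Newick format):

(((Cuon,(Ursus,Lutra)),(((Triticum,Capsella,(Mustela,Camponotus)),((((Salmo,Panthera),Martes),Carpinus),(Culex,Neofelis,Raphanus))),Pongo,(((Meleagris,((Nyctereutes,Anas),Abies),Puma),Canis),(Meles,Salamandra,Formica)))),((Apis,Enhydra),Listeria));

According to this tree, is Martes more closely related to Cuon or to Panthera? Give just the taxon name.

The MRCA of Martes and Panthera subtends ((Salmo,Panthera),Martes) (3 taxa).
The MRCA of Martes and Cuon subtends ((Cuon,(Ursus,Lutra)),(((Triticum,Capsella,(Mustela,Camponotus)),((((Salmo,Panthera),Martes),Carpinus),(Culex,Neofelis,Raphanus))),Pongo,(((Meleagris,((Nyctereutes,Anas),Abies),Puma),Canis),(Meles,Salamandra,Formica)))) (24 taxa).
The first is nested inside the second, so Martes shares a more recent common ancestor with Panthera.

Panthera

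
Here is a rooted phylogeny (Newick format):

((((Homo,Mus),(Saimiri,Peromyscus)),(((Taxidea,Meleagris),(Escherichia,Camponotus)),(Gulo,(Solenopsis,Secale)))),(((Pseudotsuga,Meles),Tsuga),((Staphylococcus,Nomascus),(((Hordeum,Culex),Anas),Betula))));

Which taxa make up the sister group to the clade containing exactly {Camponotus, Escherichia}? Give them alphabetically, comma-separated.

The clade containing exactly {Camponotus, Escherichia} attaches to the tree at the node subtending ((Taxidea,Meleagris),(Escherichia,Camponotus)).
The other lineage descending from that same node — the sister group — is (Taxidea,Meleagris); its 2 tips in alphabetical order are the answer.

Meleagris, Taxidea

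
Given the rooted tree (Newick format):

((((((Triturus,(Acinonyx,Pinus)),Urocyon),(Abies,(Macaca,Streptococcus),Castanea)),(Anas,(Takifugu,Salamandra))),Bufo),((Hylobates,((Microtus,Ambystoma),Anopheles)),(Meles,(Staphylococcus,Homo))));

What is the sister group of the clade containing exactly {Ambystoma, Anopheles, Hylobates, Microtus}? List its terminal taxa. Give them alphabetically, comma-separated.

The clade containing exactly {Ambystoma, Anopheles, Hylobates, Microtus} attaches to the tree at the node subtending ((Hylobates,((Microtus,Ambystoma),Anopheles)),(Meles,(Staphylococcus,Homo))).
The other lineage descending from that same node — the sister group — is (Meles,(Staphylococcus,Homo)); its 3 tips in alphabetical order are the answer.

Homo, Meles, Staphylococcus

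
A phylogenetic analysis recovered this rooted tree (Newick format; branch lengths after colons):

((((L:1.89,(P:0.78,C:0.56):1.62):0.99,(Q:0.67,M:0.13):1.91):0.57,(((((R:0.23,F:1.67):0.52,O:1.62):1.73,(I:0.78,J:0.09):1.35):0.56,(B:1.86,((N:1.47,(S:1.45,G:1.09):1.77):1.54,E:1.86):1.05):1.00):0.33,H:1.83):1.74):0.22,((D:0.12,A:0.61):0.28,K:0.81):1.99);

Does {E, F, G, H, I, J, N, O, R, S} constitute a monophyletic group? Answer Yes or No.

No

The MRCA of the listed taxa subtends (((((R,F),O),(I,J)),(B,((N,(S,G)),E))),H).
That clade also contains B, which is not in the proposed group, so the group is not monophyletic.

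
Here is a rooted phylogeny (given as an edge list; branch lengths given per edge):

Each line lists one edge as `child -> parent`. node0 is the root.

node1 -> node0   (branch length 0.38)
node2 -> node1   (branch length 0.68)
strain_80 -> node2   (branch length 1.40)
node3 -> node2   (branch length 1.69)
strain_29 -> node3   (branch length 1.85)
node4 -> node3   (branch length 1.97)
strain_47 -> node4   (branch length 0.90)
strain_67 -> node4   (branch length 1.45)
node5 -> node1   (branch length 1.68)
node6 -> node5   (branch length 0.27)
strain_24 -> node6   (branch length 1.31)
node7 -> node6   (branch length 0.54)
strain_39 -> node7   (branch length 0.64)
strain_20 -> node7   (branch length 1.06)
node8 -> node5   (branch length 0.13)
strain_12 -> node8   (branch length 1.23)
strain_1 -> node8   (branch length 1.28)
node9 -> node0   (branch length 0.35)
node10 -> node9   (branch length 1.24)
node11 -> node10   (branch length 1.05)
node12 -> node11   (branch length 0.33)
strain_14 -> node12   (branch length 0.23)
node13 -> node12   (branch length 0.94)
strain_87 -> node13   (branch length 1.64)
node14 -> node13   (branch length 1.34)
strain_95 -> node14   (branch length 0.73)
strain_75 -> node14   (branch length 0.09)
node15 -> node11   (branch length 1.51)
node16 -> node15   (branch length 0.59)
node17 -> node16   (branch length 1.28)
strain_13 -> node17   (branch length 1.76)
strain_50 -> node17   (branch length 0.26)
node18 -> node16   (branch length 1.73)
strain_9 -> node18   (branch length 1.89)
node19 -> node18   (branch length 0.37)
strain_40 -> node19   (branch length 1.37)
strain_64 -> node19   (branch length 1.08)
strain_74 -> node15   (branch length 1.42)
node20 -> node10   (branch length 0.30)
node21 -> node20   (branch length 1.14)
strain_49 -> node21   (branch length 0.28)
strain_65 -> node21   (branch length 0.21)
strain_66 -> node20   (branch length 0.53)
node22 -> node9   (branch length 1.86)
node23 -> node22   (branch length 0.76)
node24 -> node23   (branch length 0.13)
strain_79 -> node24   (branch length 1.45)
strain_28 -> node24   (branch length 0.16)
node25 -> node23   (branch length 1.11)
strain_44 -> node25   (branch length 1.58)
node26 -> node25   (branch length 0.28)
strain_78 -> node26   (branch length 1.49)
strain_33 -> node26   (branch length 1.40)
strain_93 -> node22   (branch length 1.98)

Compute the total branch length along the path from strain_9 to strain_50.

The path runs strain_9 → … → MRCA → … → strain_50; the MRCA is the node subtending ((strain_13,strain_50),(strain_9,(strain_40,strain_64))).
Branch lengths along that path: 1.89 + 1.73 + 1.28 + 0.26 = 5.16.

5.16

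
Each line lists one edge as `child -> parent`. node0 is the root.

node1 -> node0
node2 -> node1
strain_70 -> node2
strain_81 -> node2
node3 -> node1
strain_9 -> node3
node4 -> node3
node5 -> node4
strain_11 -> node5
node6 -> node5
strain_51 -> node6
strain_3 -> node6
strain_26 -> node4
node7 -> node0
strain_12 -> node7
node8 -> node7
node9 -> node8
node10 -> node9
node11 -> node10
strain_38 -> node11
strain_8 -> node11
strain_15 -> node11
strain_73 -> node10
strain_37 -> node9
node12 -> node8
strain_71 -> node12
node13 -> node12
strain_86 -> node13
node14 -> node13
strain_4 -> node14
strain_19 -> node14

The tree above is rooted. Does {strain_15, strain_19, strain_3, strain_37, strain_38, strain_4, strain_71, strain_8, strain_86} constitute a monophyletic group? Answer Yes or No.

The MRCA of the listed taxa is the root, so the smallest clade containing them is the whole tree.
That clade also contains strain_11, strain_12, strain_26, strain_51, strain_70, strain_73, strain_81, strain_9, which are not in the proposed group, so the group is not monophyletic.

No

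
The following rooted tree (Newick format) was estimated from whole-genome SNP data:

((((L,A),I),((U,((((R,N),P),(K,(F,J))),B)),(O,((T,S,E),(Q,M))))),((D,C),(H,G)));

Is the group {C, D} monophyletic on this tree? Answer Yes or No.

Yes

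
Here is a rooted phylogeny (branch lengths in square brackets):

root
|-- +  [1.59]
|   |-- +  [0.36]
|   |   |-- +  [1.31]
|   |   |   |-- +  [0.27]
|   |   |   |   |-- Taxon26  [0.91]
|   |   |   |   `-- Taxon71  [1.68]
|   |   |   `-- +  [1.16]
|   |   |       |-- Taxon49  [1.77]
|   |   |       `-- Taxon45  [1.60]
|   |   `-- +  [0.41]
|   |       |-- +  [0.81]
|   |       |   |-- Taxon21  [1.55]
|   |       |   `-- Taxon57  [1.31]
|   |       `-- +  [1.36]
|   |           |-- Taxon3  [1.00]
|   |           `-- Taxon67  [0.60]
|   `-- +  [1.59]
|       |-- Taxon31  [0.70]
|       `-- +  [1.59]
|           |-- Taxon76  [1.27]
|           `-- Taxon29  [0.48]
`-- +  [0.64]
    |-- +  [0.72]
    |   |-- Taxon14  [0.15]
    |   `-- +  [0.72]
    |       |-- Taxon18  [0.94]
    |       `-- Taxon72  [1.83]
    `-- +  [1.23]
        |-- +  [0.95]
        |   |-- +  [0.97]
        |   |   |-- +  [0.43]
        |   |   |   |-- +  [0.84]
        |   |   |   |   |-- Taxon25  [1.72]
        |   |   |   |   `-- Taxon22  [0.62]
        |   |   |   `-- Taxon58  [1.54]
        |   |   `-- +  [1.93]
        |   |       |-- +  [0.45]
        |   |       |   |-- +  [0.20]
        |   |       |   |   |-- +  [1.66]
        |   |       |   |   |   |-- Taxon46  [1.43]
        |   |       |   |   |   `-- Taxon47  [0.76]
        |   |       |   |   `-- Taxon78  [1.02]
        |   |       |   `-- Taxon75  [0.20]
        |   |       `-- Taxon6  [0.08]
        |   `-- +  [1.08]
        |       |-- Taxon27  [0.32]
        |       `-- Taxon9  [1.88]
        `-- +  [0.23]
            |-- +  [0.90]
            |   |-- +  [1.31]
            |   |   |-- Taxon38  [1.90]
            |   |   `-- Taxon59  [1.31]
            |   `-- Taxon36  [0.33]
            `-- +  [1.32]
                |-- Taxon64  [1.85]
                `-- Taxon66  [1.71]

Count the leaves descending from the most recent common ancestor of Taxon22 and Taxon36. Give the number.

15

The MRCA of Taxon22 and Taxon36 is the node subtending (((((Taxon25,Taxon22),Taxon58),((((Taxon46,Taxon47),Taxon78),Taxon75),Taxon6)),(Taxon27,Taxon9)),(((Taxon38,Taxon59),Taxon36),(Taxon64,Taxon66))).
That clade contains 15 terminal taxa: Taxon22, Taxon25, Taxon27, Taxon36, Taxon38, Taxon46, Taxon47, Taxon58, Taxon59, Taxon6, Taxon64, Taxon66, Taxon75, Taxon78, Taxon9.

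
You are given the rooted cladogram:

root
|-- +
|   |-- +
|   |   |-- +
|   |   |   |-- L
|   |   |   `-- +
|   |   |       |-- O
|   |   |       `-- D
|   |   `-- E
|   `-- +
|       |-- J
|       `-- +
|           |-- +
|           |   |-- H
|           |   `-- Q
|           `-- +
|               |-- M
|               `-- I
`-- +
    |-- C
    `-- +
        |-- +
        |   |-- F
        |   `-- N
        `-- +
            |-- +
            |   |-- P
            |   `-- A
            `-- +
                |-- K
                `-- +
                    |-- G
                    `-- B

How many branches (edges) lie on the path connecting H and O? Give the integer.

8

The MRCA of H and O is the node subtending (((L,(O,D)),E),(J,((H,Q),(M,I)))).
From H up to that node: 4 branches. From O up to the same node: 4 branches. Total: 4 + 4 = 8.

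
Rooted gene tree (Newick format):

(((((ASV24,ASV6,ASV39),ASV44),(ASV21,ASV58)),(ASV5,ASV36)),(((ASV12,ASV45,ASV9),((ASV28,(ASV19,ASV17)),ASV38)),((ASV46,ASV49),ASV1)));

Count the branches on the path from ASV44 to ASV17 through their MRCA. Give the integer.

10

The MRCA of ASV44 and ASV17 is the root of the tree.
From ASV44 up to that node: 4 branches. From ASV17 up to the same node: 6 branches. Total: 4 + 6 = 10.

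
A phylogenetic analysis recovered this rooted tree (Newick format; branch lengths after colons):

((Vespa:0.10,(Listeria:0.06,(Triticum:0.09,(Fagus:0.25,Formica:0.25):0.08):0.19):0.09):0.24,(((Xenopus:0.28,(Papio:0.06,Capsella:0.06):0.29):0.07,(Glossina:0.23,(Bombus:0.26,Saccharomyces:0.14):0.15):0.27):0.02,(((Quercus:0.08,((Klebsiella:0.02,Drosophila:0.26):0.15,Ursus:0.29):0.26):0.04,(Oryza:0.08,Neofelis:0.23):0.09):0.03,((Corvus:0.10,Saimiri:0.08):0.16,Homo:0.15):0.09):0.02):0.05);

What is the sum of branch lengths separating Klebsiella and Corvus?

The path runs Klebsiella → … → MRCA → … → Corvus; the MRCA is the node subtending (((Quercus,((Klebsiella,Drosophila),Ursus)),(Oryza,Neofelis)),((Corvus,Saimiri),Homo)).
Branch lengths along that path: 0.02 + 0.15 + 0.26 + 0.04 + 0.03 + 0.09 + 0.16 + 0.10 = 0.85.

0.85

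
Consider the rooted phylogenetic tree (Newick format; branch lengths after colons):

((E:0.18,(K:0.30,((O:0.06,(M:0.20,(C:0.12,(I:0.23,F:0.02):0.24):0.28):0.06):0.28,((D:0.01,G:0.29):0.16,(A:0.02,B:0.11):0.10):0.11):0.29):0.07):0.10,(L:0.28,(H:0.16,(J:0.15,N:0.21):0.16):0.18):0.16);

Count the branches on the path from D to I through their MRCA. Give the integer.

8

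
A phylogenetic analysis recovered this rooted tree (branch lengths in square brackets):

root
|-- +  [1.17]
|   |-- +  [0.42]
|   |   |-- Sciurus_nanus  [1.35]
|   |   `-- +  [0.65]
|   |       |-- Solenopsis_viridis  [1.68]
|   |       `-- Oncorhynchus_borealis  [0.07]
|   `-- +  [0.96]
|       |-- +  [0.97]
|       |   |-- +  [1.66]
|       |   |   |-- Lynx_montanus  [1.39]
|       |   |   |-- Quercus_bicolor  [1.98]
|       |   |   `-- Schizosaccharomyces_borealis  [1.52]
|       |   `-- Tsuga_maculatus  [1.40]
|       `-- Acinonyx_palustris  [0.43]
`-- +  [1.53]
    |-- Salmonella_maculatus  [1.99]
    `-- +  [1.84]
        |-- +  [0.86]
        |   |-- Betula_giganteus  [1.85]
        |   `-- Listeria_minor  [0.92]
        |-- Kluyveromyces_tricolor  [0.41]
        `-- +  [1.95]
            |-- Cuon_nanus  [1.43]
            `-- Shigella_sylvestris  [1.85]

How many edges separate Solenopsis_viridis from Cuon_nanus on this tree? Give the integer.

The MRCA of Solenopsis_viridis and Cuon_nanus is the root of the tree.
From Solenopsis_viridis up to that node: 4 branches. From Cuon_nanus up to the same node: 4 branches. Total: 4 + 4 = 8.

8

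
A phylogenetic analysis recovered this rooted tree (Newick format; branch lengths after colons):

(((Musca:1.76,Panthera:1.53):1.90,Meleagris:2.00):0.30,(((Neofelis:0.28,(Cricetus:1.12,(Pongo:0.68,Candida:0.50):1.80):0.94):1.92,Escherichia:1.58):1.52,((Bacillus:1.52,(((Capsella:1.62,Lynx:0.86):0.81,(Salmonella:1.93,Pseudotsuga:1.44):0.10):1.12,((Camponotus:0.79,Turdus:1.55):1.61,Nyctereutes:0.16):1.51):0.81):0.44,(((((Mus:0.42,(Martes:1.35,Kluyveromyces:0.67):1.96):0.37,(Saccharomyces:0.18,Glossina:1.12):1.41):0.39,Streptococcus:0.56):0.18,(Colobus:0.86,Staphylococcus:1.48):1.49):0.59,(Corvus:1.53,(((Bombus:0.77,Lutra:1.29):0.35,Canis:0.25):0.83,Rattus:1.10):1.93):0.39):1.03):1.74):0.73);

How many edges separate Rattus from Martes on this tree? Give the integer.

9

The MRCA of Rattus and Martes is the node subtending (((((Mus,(Martes,Kluyveromyces)),(Saccharomyces,Glossina)),Streptococcus),(Colobus,Staphylococcus)),(Corvus,(((Bombus,Lutra),Canis),Rattus))).
From Rattus up to that node: 3 branches. From Martes up to the same node: 6 branches. Total: 3 + 6 = 9.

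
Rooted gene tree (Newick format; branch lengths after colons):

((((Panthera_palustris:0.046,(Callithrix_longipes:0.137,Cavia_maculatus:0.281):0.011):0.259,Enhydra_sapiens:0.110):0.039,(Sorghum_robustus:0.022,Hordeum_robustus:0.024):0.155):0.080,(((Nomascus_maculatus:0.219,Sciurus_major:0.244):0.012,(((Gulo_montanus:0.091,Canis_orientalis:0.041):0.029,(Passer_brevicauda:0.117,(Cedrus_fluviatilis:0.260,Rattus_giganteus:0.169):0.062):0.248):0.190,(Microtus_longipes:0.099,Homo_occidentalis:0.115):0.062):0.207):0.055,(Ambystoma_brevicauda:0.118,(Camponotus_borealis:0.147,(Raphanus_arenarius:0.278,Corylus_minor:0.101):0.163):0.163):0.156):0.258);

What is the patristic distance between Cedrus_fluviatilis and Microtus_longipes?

0.921

The path runs Cedrus_fluviatilis → … → MRCA → … → Microtus_longipes; the MRCA is the node subtending (((Gulo_montanus,Canis_orientalis),(Passer_brevicauda,(Cedrus_fluviatilis,Rattus_giganteus))),(Microtus_longipes,Homo_occidentalis)).
Branch lengths along that path: 0.260 + 0.062 + 0.248 + 0.190 + 0.062 + 0.099 = 0.921.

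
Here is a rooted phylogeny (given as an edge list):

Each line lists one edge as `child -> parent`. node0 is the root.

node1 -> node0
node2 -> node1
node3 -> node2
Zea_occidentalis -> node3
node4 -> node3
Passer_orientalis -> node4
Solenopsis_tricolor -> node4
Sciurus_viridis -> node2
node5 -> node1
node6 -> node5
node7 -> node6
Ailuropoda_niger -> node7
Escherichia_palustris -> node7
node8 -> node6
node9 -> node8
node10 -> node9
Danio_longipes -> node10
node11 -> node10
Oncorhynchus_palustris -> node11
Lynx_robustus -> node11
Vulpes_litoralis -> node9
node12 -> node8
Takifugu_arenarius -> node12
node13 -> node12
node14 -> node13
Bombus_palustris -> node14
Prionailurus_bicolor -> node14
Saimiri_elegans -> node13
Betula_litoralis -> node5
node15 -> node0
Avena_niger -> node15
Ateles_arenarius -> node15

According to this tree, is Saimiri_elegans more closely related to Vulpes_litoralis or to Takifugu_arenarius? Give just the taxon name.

Takifugu_arenarius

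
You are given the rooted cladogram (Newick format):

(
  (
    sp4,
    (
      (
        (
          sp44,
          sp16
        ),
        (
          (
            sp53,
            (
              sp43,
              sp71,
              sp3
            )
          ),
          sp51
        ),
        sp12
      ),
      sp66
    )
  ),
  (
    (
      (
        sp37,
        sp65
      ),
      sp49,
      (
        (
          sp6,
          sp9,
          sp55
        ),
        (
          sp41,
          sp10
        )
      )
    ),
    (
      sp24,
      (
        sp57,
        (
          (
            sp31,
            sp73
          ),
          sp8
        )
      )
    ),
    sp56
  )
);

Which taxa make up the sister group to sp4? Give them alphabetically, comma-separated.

sp4 attaches to the tree at the node subtending (sp4,(((sp44,sp16),((sp53,(sp43,sp71,sp3)),sp51),sp12),sp66)).
The other lineage descending from that same node — the sister group — is (((sp44,sp16),((sp53,(sp43,sp71,sp3)),sp51),sp12),sp66); its 9 tips in alphabetical order are the answer.

sp12, sp16, sp3, sp43, sp44, sp51, sp53, sp66, sp71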